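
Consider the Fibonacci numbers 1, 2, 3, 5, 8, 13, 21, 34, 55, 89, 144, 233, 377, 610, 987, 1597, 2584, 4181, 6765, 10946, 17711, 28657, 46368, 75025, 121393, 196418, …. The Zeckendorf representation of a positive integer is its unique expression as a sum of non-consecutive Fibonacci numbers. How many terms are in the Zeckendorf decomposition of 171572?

Repeatedly subtract the largest Fibonacci number that fits:
171572 − 121393 = 50179
50179 − 46368 = 3811
3811 − 2584 = 1227
1227 − 987 = 240
240 − 233 = 7
7 − 5 = 2
2 − 2 = 0
171572 = 121393 + 46368 + 2584 + 987 + 233 + 5 + 2, which has 7 terms.

7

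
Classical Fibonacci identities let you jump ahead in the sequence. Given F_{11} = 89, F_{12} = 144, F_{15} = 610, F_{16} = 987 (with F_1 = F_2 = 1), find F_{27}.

By the addition formula F_{m+n} = F_m F_{n+1} + F_{m−1} F_n with m=12, n=15: F_{27} = 144·987 + 89·610 = 142128 + 54290 = 196418.

196418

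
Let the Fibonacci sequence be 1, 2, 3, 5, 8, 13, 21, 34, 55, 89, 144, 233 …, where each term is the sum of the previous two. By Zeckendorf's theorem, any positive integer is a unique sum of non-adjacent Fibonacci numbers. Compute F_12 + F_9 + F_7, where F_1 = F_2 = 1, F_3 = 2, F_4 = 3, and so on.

F_12 + F_9 + F_7 = 144 + 34 + 13 = 191.

191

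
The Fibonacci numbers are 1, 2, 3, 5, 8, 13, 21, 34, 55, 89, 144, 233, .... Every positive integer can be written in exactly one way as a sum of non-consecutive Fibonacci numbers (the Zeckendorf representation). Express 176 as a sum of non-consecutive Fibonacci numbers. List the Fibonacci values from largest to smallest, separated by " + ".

144 + 21 + 8 + 3

Repeatedly subtract the largest Fibonacci number that fits:
largest Fibonacci ≤ 176 is 144; 176 − 144 = 32
largest Fibonacci ≤ 32 is 21; 32 − 21 = 11
largest Fibonacci ≤ 11 is 8; 11 − 8 = 3
largest Fibonacci ≤ 3 is 3; 3 − 3 = 0
So 176 = 144 + 21 + 8 + 3, with no two terms consecutive in the sequence.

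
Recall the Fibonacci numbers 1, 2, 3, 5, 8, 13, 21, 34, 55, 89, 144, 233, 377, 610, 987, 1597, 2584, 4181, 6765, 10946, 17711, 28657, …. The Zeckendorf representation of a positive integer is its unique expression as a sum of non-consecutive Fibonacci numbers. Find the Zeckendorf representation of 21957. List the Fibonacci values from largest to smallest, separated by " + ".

17711 + 4181 + 55 + 8 + 2

subtract 17711 from 21957: 4246 remains
subtract 4181 from 4246: 65 remains
subtract 55 from 65: 10 remains
subtract 8 from 10: 2 remains
subtract 2 from 2: 0 remains
So 21957 = 17711 + 4181 + 55 + 8 + 2, with no two terms consecutive in the sequence.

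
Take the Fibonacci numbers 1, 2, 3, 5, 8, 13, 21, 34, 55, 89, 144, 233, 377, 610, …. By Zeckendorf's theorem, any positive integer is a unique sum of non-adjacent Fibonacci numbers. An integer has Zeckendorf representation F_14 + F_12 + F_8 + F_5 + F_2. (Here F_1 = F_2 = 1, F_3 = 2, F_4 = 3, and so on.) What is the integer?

548

F_14 + F_12 + F_8 + F_5 + F_2 = 377 + 144 + 21 + 5 + 1 = 548.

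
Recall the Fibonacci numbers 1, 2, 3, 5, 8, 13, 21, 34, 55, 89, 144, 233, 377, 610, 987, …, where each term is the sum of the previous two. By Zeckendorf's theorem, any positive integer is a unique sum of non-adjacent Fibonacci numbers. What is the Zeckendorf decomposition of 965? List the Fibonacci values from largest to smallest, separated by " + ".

610 + 233 + 89 + 21 + 8 + 3 + 1

Greedily peel off the largest Fibonacci term at each step:
largest Fibonacci ≤ 965 is 610; 965 − 610 = 355
largest Fibonacci ≤ 355 is 233; 355 − 233 = 122
largest Fibonacci ≤ 122 is 89; 122 − 89 = 33
largest Fibonacci ≤ 33 is 21; 33 − 21 = 12
largest Fibonacci ≤ 12 is 8; 12 − 8 = 4
largest Fibonacci ≤ 4 is 3; 4 − 3 = 1
largest Fibonacci ≤ 1 is 1; 1 − 1 = 0
So 965 = 610 + 233 + 89 + 21 + 8 + 3 + 1, with no two terms consecutive in the sequence.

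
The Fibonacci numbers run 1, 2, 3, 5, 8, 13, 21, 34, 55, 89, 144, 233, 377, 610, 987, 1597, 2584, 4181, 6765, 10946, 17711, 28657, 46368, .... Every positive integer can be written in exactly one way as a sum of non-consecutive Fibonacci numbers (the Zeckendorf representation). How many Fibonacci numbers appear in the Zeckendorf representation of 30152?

6

28657 ≤ 30152 < 46368, so take 28657; remainder 1495
987 ≤ 1495 < 1597, so take 987; remainder 508
377 ≤ 508 < 610, so take 377; remainder 131
89 ≤ 131 < 144, so take 89; remainder 42
34 ≤ 42 < 55, so take 34; remainder 8
8 ≤ 8 < 13, so take 8; remainder 0
30152 = 28657 + 987 + 377 + 89 + 34 + 8, which has 6 terms.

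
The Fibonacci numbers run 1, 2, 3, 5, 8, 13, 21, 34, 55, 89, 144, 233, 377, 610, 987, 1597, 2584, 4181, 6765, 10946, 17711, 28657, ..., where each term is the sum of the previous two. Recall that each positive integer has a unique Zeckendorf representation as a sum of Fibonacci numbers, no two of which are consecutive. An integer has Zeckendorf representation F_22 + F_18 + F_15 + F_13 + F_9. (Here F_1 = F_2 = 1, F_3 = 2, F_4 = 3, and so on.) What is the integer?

F_22 + F_18 + F_15 + F_13 + F_9 = 17711 + 2584 + 610 + 233 + 34 = 21172.

21172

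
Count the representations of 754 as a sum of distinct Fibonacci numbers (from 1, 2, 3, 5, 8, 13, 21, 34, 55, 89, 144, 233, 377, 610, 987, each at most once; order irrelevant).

Each representation comes from the Zeckendorf form by replacing some F_k with F_{k−1} + F_{k−2} where possible.
754 = 610+144 = 610+89+55 = 377+233+144 = 610+89+34+21 = … (8 more), for 12 in all.

12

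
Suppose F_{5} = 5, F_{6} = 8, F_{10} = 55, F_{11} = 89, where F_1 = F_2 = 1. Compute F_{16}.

987

By the addition formula F_{m+n} = F_m F_{n+1} + F_{m−1} F_n with m=6, n=10: F_{16} = 8·89 + 5·55 = 712 + 275 = 987.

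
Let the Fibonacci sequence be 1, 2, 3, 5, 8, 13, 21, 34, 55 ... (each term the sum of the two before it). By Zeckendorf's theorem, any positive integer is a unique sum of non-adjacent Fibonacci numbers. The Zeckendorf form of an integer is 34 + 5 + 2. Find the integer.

41

34 + 5 + 2 = 41.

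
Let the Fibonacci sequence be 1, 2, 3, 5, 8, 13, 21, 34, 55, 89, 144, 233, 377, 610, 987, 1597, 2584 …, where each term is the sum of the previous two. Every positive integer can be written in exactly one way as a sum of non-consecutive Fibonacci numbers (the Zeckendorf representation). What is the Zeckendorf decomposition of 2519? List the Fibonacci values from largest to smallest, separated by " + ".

1597 + 610 + 233 + 55 + 21 + 3

largest Fibonacci ≤ 2519 is 1597; 2519 − 1597 = 922
largest Fibonacci ≤ 922 is 610; 922 − 610 = 312
largest Fibonacci ≤ 312 is 233; 312 − 233 = 79
largest Fibonacci ≤ 79 is 55; 79 − 55 = 24
largest Fibonacci ≤ 24 is 21; 24 − 21 = 3
largest Fibonacci ≤ 3 is 3; 3 − 3 = 0
So 2519 = 1597 + 610 + 233 + 55 + 21 + 3, with no two terms consecutive in the sequence.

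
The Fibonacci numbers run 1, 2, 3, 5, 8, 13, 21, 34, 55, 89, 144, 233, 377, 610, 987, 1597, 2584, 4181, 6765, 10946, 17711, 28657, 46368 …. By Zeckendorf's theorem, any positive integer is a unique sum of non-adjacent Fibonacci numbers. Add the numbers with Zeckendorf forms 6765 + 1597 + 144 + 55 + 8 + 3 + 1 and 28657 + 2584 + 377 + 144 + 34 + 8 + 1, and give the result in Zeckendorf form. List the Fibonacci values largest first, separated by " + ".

28657 + 10946 + 610 + 144 + 21

The two numbers are 8573 and 31805, so their sum is 40378.
Greedily peel off the largest Fibonacci term at each step:
subtract 28657 from 40378: 11721 remains
subtract 10946 from 11721: 775 remains
subtract 610 from 775: 165 remains
subtract 144 from 165: 21 remains
subtract 21 from 21: 0 remains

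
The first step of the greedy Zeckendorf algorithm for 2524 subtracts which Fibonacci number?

1597

1597 ≤ 2524 < 2584, so the largest Fibonacci number not exceeding 2524 is 1597.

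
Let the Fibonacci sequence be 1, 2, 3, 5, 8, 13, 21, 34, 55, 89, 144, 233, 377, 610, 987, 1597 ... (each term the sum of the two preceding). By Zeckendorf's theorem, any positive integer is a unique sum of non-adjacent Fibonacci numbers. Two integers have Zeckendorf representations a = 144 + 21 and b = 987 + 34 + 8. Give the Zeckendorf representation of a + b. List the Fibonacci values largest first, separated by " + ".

987 + 144 + 55 + 8

The two numbers are 165 and 1029, so their sum is 1194.
1194: greatest Fibonacci not exceeding it is 987, leaving 207
207: greatest Fibonacci not exceeding it is 144, leaving 63
63: greatest Fibonacci not exceeding it is 55, leaving 8
8: greatest Fibonacci not exceeding it is 8, leaving 0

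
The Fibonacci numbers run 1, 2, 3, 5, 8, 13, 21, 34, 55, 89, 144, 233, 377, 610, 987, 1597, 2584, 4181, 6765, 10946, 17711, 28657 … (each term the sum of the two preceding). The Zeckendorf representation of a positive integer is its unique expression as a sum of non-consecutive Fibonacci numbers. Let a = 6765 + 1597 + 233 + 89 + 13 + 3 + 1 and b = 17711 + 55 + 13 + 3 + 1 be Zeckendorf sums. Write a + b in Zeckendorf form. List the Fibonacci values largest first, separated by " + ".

17711 + 6765 + 1597 + 377 + 34

The two numbers are 8701 and 17783, so their sum is 26484.
subtract 17711 from 26484: 8773 remains
subtract 6765 from 8773: 2008 remains
subtract 1597 from 2008: 411 remains
subtract 377 from 411: 34 remains
subtract 34 from 34: 0 remains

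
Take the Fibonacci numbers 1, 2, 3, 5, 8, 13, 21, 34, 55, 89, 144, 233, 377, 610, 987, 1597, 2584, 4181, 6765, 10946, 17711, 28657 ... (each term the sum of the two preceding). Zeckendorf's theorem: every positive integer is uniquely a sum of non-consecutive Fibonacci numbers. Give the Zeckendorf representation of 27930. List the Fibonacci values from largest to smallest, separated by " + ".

Repeatedly subtract the largest Fibonacci number that fits:
27930 − 17711 = 10219
10219 − 6765 = 3454
3454 − 2584 = 870
870 − 610 = 260
260 − 233 = 27
27 − 21 = 6
6 − 5 = 1
1 − 1 = 0
So 27930 = 17711 + 6765 + 2584 + 610 + 233 + 21 + 5 + 1, with no two terms consecutive in the sequence.

17711 + 6765 + 2584 + 610 + 233 + 21 + 5 + 1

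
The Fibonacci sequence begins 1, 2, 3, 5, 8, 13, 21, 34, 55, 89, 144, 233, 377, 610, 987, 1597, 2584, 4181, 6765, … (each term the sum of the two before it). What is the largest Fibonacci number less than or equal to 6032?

4181

4181 ≤ 6032 < 6765, so the largest Fibonacci number not exceeding 6032 is 4181.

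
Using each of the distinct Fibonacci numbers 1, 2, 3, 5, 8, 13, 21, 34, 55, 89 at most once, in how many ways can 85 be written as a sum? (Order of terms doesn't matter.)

Each representation comes from the Zeckendorf form by replacing some F_k with F_{k−1} + F_{k−2} where possible.
85 = 55+21+8+1 = 55+21+5+3+1 = 55+13+8+5+3+1 = 34+21+13+8+5+3+1 — 4 representations.

4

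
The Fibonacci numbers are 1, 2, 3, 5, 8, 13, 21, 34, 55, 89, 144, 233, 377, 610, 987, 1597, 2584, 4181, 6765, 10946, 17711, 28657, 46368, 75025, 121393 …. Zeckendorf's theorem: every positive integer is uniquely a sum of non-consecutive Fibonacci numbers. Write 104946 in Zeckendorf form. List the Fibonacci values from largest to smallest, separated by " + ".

take 75025 (≤ 104946); 104946 − 75025 = 29921
take 28657 (≤ 29921); 29921 − 28657 = 1264
take 987 (≤ 1264); 1264 − 987 = 277
take 233 (≤ 277); 277 − 233 = 44
take 34 (≤ 44); 44 − 34 = 10
take 8 (≤ 10); 10 − 8 = 2
take 2 (≤ 2); 2 − 2 = 0
So 104946 = 75025 + 28657 + 987 + 233 + 34 + 8 + 2, with no two terms consecutive in the sequence.

75025 + 28657 + 987 + 233 + 34 + 8 + 2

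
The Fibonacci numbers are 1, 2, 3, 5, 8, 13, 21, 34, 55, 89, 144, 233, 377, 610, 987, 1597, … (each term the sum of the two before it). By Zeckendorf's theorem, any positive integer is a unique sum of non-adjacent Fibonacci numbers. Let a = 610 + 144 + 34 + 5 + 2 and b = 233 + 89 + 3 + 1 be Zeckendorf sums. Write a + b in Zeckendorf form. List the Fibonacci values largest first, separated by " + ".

987 + 89 + 34 + 8 + 3

The two numbers are 795 and 326, so their sum is 1121.
1121 − 987 = 134
134 − 89 = 45
45 − 34 = 11
11 − 8 = 3
3 − 3 = 0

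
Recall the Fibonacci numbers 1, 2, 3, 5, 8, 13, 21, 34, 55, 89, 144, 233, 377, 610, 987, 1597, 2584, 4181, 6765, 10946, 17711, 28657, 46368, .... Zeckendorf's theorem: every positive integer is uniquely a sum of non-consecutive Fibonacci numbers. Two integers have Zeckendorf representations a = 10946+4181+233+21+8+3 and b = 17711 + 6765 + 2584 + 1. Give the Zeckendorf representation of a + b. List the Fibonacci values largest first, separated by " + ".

28657 + 10946 + 2584 + 233 + 21 + 8 + 3 + 1

The two numbers are 15392 and 27061, so their sum is 42453.
largest Fibonacci ≤ 42453 is 28657; 42453 − 28657 = 13796
largest Fibonacci ≤ 13796 is 10946; 13796 − 10946 = 2850
largest Fibonacci ≤ 2850 is 2584; 2850 − 2584 = 266
largest Fibonacci ≤ 266 is 233; 266 − 233 = 33
largest Fibonacci ≤ 33 is 21; 33 − 21 = 12
largest Fibonacci ≤ 12 is 8; 12 − 8 = 4
largest Fibonacci ≤ 4 is 3; 4 − 3 = 1
largest Fibonacci ≤ 1 is 1; 1 − 1 = 0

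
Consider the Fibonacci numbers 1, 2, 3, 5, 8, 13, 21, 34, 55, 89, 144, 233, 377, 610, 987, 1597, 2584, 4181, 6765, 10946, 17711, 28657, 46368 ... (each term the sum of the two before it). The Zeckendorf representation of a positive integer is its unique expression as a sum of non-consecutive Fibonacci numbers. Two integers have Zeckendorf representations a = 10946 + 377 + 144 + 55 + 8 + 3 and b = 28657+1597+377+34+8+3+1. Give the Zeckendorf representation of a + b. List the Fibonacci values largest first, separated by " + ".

28657 + 10946 + 2584 + 21 + 2

The two numbers are 11533 and 30677, so their sum is 42210.
take 28657 (≤ 42210); 42210 − 28657 = 13553
take 10946 (≤ 13553); 13553 − 10946 = 2607
take 2584 (≤ 2607); 2607 − 2584 = 23
take 21 (≤ 23); 23 − 21 = 2
take 2 (≤ 2); 2 − 2 = 0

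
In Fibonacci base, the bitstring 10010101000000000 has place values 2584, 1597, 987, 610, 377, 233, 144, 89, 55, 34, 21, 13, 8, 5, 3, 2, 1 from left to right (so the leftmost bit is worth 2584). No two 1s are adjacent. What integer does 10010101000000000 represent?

3516

Summing the place values of the 1 bits: 2584 + 610 + 233 + 89 = 3516.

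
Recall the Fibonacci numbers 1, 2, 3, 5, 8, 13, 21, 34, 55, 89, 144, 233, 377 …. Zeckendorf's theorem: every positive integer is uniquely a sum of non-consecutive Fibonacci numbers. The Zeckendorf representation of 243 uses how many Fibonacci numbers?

Repeatedly subtract the largest Fibonacci number that fits:
233 ≤ 243 < 377, so take 233; remainder 10
8 ≤ 10 < 13, so take 8; remainder 2
2 ≤ 2 < 3, so take 2; remainder 0
243 = 233 + 8 + 2, which has 3 terms.

3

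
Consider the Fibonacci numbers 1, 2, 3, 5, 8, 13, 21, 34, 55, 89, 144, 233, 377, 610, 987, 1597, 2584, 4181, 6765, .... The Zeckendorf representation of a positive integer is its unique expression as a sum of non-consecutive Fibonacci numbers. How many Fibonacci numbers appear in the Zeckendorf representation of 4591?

4591 − 4181 = 410
410 − 377 = 33
33 − 21 = 12
12 − 8 = 4
4 − 3 = 1
1 − 1 = 0
4591 = 4181 + 377 + 21 + 8 + 3 + 1, which has 6 terms.

6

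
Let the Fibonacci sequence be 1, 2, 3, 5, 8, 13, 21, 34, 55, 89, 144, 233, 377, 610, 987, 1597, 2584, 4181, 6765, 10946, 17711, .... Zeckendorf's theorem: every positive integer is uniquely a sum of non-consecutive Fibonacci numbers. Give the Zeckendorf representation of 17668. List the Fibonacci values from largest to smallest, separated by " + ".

largest Fibonacci ≤ 17668 is 10946; 17668 − 10946 = 6722
largest Fibonacci ≤ 6722 is 4181; 6722 − 4181 = 2541
largest Fibonacci ≤ 2541 is 1597; 2541 − 1597 = 944
largest Fibonacci ≤ 944 is 610; 944 − 610 = 334
largest Fibonacci ≤ 334 is 233; 334 − 233 = 101
largest Fibonacci ≤ 101 is 89; 101 − 89 = 12
largest Fibonacci ≤ 12 is 8; 12 − 8 = 4
largest Fibonacci ≤ 4 is 3; 4 − 3 = 1
largest Fibonacci ≤ 1 is 1; 1 − 1 = 0
So 17668 = 10946 + 4181 + 1597 + 610 + 233 + 89 + 8 + 3 + 1, with no two terms consecutive in the sequence.

10946 + 4181 + 1597 + 610 + 233 + 89 + 8 + 3 + 1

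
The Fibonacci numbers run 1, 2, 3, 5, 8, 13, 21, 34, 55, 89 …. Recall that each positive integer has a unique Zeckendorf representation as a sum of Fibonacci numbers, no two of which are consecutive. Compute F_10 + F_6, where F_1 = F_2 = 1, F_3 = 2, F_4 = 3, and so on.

F_10 + F_6 = 55 + 8 = 63.

63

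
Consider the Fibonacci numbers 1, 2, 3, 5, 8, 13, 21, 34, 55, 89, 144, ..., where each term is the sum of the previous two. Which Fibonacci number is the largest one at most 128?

89

89 ≤ 128 < 144, so the largest Fibonacci number not exceeding 128 is 89.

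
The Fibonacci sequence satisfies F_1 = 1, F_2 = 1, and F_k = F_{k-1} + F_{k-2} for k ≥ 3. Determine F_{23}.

Iterating the recurrence up to F_{16} = 987 and F_{15} = 610:
F_{17} = F_{16} + F_{15} = 987 + 610 = 1597
F_{18} = F_{17} + F_{16} = 1597 + 987 = 2584
F_{19} = F_{18} + F_{17} = 2584 + 1597 = 4181
F_{20} = F_{19} + F_{18} = 4181 + 2584 = 6765
F_{21} = F_{20} + F_{19} = 6765 + 4181 = 10946
F_{22} = F_{21} + F_{20} = 10946 + 6765 = 17711
F_{23} = F_{22} + F_{21} = 17711 + 10946 = 28657

28657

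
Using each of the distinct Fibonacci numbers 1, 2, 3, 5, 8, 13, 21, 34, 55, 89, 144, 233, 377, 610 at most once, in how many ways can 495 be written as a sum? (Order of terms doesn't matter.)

20

495 = 377+89+21+8 = 377+89+21+5+3 = 377+55+34+21+8 = 233+144+89+21+8 = … (16 more), for 20 in all.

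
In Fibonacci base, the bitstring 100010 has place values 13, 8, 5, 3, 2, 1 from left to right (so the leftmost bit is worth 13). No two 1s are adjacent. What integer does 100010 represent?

15

Summing the place values of the 1 bits: 13 + 2 = 15.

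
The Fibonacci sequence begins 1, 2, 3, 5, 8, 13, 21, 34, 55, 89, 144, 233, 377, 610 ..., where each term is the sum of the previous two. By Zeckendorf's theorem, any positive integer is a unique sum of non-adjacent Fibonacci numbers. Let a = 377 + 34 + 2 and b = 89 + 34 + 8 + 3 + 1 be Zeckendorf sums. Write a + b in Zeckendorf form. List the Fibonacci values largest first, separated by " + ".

The two numbers are 413 and 135, so their sum is 548.
take 377 (≤ 548); 548 − 377 = 171
take 144 (≤ 171); 171 − 144 = 27
take 21 (≤ 27); 27 − 21 = 6
take 5 (≤ 6); 6 − 5 = 1
take 1 (≤ 1); 1 − 1 = 0

377 + 144 + 21 + 5 + 1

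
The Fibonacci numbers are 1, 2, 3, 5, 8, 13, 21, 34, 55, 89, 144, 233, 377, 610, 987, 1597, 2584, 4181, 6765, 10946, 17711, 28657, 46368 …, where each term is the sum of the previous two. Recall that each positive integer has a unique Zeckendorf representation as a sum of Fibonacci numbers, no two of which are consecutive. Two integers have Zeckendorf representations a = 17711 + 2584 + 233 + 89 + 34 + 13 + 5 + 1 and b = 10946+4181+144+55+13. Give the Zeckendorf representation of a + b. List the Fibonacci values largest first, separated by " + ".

28657 + 6765 + 377 + 144 + 55 + 8 + 3

The two numbers are 20670 and 15339, so their sum is 36009.
largest Fibonacci ≤ 36009 is 28657; 36009 − 28657 = 7352
largest Fibonacci ≤ 7352 is 6765; 7352 − 6765 = 587
largest Fibonacci ≤ 587 is 377; 587 − 377 = 210
largest Fibonacci ≤ 210 is 144; 210 − 144 = 66
largest Fibonacci ≤ 66 is 55; 66 − 55 = 11
largest Fibonacci ≤ 11 is 8; 11 − 8 = 3
largest Fibonacci ≤ 3 is 3; 3 − 3 = 0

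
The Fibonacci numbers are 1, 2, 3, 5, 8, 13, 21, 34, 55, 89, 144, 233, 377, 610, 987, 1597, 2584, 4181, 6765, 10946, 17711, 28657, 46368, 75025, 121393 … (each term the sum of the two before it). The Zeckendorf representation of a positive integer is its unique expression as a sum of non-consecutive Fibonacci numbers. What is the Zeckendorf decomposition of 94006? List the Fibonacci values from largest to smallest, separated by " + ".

75025 + 17711 + 987 + 233 + 34 + 13 + 3

take 75025 (≤ 94006); 94006 − 75025 = 18981
take 17711 (≤ 18981); 18981 − 17711 = 1270
take 987 (≤ 1270); 1270 − 987 = 283
take 233 (≤ 283); 283 − 233 = 50
take 34 (≤ 50); 50 − 34 = 16
take 13 (≤ 16); 16 − 13 = 3
take 3 (≤ 3); 3 − 3 = 0
So 94006 = 75025 + 17711 + 987 + 233 + 34 + 13 + 3, with no two terms consecutive in the sequence.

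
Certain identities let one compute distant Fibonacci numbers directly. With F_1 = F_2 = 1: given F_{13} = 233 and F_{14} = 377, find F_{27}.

196418

By F_{2k+1} = F_k² + F_{k+1}²: F_{27} = 233² + 377² = 54289 + 142129 = 196418.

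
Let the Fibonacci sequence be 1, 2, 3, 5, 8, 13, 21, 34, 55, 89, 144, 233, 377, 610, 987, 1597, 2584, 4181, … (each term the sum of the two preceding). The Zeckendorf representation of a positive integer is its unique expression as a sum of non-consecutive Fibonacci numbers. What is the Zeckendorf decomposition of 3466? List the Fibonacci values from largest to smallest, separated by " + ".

2584 + 610 + 233 + 34 + 5

Greedily peel off the largest Fibonacci term at each step:
take 2584 (≤ 3466); 3466 − 2584 = 882
take 610 (≤ 882); 882 − 610 = 272
take 233 (≤ 272); 272 − 233 = 39
take 34 (≤ 39); 39 − 34 = 5
take 5 (≤ 5); 5 − 5 = 0
So 3466 = 2584 + 610 + 233 + 34 + 5, with no two terms consecutive in the sequence.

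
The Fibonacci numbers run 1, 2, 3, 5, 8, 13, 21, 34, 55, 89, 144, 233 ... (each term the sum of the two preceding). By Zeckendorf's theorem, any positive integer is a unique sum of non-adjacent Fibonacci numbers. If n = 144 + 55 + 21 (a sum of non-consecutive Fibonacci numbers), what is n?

220

144 + 55 + 21 = 220.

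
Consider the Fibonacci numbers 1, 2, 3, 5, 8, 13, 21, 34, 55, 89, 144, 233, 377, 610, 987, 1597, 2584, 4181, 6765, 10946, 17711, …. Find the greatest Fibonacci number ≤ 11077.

10946 ≤ 11077 < 17711, so the largest Fibonacci number not exceeding 11077 is 10946.

10946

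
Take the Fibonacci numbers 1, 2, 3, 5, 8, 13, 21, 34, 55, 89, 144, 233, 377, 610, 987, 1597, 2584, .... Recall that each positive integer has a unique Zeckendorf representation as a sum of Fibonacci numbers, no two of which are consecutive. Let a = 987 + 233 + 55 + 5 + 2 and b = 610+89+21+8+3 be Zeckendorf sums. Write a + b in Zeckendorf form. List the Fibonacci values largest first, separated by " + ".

1597 + 377 + 34 + 5

The two numbers are 1282 and 731, so their sum is 2013.
subtract 1597 from 2013: 416 remains
subtract 377 from 416: 39 remains
subtract 34 from 39: 5 remains
subtract 5 from 5: 0 remains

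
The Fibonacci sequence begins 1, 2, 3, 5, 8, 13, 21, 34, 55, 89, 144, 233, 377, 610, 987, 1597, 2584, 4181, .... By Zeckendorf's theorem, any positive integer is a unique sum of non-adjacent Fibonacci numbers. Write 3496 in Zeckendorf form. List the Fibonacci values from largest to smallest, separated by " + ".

2584 + 610 + 233 + 55 + 13 + 1

Repeatedly subtract the largest Fibonacci number that fits:
largest Fibonacci ≤ 3496 is 2584; 3496 − 2584 = 912
largest Fibonacci ≤ 912 is 610; 912 − 610 = 302
largest Fibonacci ≤ 302 is 233; 302 − 233 = 69
largest Fibonacci ≤ 69 is 55; 69 − 55 = 14
largest Fibonacci ≤ 14 is 13; 14 − 13 = 1
largest Fibonacci ≤ 1 is 1; 1 − 1 = 0
So 3496 = 2584 + 610 + 233 + 55 + 13 + 1, with no two terms consecutive in the sequence.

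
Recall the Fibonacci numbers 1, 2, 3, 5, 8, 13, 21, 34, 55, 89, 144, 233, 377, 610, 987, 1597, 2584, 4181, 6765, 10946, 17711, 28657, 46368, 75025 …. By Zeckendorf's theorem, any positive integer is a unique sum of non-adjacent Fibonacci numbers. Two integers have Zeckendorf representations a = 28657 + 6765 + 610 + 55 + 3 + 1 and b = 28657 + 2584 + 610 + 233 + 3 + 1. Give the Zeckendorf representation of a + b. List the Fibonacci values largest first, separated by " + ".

The two numbers are 36091 and 32088, so their sum is 68179.
take 46368 (≤ 68179); 68179 − 46368 = 21811
take 17711 (≤ 21811); 21811 − 17711 = 4100
take 2584 (≤ 4100); 4100 − 2584 = 1516
take 987 (≤ 1516); 1516 − 987 = 529
take 377 (≤ 529); 529 − 377 = 152
take 144 (≤ 152); 152 − 144 = 8
take 8 (≤ 8); 8 − 8 = 0

46368 + 17711 + 2584 + 987 + 377 + 144 + 8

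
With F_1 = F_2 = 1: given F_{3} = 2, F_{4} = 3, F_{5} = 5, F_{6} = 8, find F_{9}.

By the addition formula F_{m+n} = F_m F_{n+1} + F_{m−1} F_n with m=4, n=5: F_{9} = 3·8 + 2·5 = 24 + 10 = 34.

34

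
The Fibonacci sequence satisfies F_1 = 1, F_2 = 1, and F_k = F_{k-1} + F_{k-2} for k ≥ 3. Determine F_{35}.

Iterating the recurrence up to F_{31} = 1346269 and F_{30} = 832040:
F_{32} = F_{31} + F_{30} = 1346269 + 832040 = 2178309
F_{33} = F_{32} + F_{31} = 2178309 + 1346269 = 3524578
F_{34} = F_{33} + F_{32} = 3524578 + 2178309 = 5702887
F_{35} = F_{34} + F_{33} = 5702887 + 3524578 = 9227465

9227465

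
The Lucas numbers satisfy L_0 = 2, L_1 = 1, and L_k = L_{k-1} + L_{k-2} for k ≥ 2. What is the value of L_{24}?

Iterating the recurrence up to L_{17} = 3571 and L_{16} = 2207:
L_{18} = L_{17} + L_{16} = 3571 + 2207 = 5778
L_{19} = L_{18} + L_{17} = 5778 + 3571 = 9349
L_{20} = L_{19} + L_{18} = 9349 + 5778 = 15127
L_{21} = L_{20} + L_{19} = 15127 + 9349 = 24476
L_{22} = L_{21} + L_{20} = 24476 + 15127 = 39603
L_{23} = L_{22} + L_{21} = 39603 + 24476 = 64079
L_{24} = L_{23} + L_{22} = 64079 + 39603 = 103682

103682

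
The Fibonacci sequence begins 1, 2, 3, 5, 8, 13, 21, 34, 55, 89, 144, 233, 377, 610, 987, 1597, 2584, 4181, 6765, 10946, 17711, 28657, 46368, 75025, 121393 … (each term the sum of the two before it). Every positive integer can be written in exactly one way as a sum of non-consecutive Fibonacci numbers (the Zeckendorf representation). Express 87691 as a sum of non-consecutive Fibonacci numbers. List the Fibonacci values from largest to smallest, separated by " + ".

75025 + 10946 + 1597 + 89 + 34

87691 − 75025 = 12666
12666 − 10946 = 1720
1720 − 1597 = 123
123 − 89 = 34
34 − 34 = 0
So 87691 = 75025 + 10946 + 1597 + 89 + 34, with no two terms consecutive in the sequence.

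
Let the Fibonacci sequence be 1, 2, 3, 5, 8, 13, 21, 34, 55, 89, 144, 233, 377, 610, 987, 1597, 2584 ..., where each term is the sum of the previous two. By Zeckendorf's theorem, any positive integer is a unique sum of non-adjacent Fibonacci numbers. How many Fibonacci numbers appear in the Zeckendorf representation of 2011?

Greedy algorithm:
1597 ≤ 2011 < 2584, so take 1597; remainder 414
377 ≤ 414 < 610, so take 377; remainder 37
34 ≤ 37 < 55, so take 34; remainder 3
3 ≤ 3 < 5, so take 3; remainder 0
2011 = 1597 + 377 + 34 + 3, which has 4 terms.

4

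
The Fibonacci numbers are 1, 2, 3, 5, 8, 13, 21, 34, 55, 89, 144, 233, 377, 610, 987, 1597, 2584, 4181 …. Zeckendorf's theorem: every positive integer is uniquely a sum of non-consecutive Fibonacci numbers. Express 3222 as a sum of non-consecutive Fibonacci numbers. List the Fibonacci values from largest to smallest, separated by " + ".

largest Fibonacci ≤ 3222 is 2584; 3222 − 2584 = 638
largest Fibonacci ≤ 638 is 610; 638 − 610 = 28
largest Fibonacci ≤ 28 is 21; 28 − 21 = 7
largest Fibonacci ≤ 7 is 5; 7 − 5 = 2
largest Fibonacci ≤ 2 is 2; 2 − 2 = 0
So 3222 = 2584 + 610 + 21 + 5 + 2, with no two terms consecutive in the sequence.

2584 + 610 + 21 + 5 + 2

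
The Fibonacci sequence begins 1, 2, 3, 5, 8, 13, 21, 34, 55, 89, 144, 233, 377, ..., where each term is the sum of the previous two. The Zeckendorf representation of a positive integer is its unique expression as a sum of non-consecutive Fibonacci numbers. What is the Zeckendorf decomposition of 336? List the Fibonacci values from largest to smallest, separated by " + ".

233 + 89 + 13 + 1

Greedy algorithm:
take 233 (≤ 336); 336 − 233 = 103
take 89 (≤ 103); 103 − 89 = 14
take 13 (≤ 14); 14 − 13 = 1
take 1 (≤ 1); 1 − 1 = 0
So 336 = 233 + 89 + 13 + 1, with no two terms consecutive in the sequence.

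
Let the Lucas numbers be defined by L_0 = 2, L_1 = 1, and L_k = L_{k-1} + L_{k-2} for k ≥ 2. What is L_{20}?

15127

Iterating the recurrence up to L_{14} = 843 and L_{13} = 521:
L_{15} = L_{14} + L_{13} = 843 + 521 = 1364
L_{16} = L_{15} + L_{14} = 1364 + 843 = 2207
L_{17} = L_{16} + L_{15} = 2207 + 1364 = 3571
L_{18} = L_{17} + L_{16} = 3571 + 2207 = 5778
L_{19} = L_{18} + L_{17} = 5778 + 3571 = 9349
L_{20} = L_{19} + L_{18} = 9349 + 5778 = 15127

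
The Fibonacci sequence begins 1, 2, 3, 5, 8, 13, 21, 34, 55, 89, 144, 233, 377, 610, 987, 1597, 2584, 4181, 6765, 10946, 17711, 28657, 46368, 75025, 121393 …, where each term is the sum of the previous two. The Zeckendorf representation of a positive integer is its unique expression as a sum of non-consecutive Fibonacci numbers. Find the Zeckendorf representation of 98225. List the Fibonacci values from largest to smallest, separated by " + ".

Repeatedly subtract the largest Fibonacci number that fits:
75025 ≤ 98225 < 121393, so take 75025; remainder 23200
17711 ≤ 23200 < 28657, so take 17711; remainder 5489
4181 ≤ 5489 < 6765, so take 4181; remainder 1308
987 ≤ 1308 < 1597, so take 987; remainder 321
233 ≤ 321 < 377, so take 233; remainder 88
55 ≤ 88 < 89, so take 55; remainder 33
21 ≤ 33 < 34, so take 21; remainder 12
8 ≤ 12 < 13, so take 8; remainder 4
3 ≤ 4 < 5, so take 3; remainder 1
1 ≤ 1 < 2, so take 1; remainder 0
So 98225 = 75025 + 17711 + 4181 + 987 + 233 + 55 + 21 + 8 + 3 + 1, with no two terms consecutive in the sequence.

75025 + 17711 + 4181 + 987 + 233 + 55 + 21 + 8 + 3 + 1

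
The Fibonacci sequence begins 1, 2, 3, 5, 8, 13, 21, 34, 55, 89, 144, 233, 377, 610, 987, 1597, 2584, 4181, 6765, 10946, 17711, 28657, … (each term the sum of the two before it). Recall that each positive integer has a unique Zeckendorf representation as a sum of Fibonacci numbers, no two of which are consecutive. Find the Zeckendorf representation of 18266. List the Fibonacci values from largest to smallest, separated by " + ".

17711 + 377 + 144 + 34

18266 − 17711 = 555
555 − 377 = 178
178 − 144 = 34
34 − 34 = 0
So 18266 = 17711 + 377 + 144 + 34, with no two terms consecutive in the sequence.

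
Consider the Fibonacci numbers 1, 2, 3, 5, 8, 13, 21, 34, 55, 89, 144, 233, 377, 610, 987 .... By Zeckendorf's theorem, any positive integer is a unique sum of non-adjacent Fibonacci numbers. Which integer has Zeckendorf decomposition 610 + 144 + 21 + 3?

778

610 + 144 + 21 + 3 = 778.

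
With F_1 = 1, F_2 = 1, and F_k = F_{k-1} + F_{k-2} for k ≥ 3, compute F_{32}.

2178309

Iterating the recurrence up to F_{26} = 121393 and F_{25} = 75025:
F_{27} = F_{26} + F_{25} = 121393 + 75025 = 196418
F_{28} = F_{27} + F_{26} = 196418 + 121393 = 317811
F_{29} = F_{28} + F_{27} = 317811 + 196418 = 514229
F_{30} = F_{29} + F_{28} = 514229 + 317811 = 832040
F_{31} = F_{30} + F_{29} = 832040 + 514229 = 1346269
F_{32} = F_{31} + F_{30} = 1346269 + 832040 = 2178309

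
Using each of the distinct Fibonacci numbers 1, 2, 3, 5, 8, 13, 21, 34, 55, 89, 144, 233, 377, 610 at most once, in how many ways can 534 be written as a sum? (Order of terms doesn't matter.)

534 = 377+144+13 = 377+144+8+5 = 377+89+55+13 = 377+144+8+3+2 = 377+89+55+8+5 = … (10 more), for 15 in all.

15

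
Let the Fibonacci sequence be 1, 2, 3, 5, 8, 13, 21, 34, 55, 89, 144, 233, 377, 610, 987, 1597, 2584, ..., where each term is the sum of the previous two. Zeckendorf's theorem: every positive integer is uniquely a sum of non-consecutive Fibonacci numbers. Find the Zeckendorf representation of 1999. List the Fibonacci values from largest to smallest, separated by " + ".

take 1597 (≤ 1999); 1999 − 1597 = 402
take 377 (≤ 402); 402 − 377 = 25
take 21 (≤ 25); 25 − 21 = 4
take 3 (≤ 4); 4 − 3 = 1
take 1 (≤ 1); 1 − 1 = 0
So 1999 = 1597 + 377 + 21 + 3 + 1, with no two terms consecutive in the sequence.

1597 + 377 + 21 + 3 + 1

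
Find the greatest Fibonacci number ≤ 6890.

6765

6765 ≤ 6890 < 10946, so the largest Fibonacci number not exceeding 6890 is 6765.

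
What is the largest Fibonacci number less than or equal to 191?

144 ≤ 191 < 233, so the largest Fibonacci number not exceeding 191 is 144.

144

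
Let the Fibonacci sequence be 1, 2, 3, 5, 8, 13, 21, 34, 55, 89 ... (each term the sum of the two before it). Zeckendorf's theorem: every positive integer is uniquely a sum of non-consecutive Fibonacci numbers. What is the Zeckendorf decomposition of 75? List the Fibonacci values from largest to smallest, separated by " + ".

55 + 13 + 5 + 2

Repeatedly subtract the largest Fibonacci number that fits:
55 ≤ 75 < 89, so take 55; remainder 20
13 ≤ 20 < 21, so take 13; remainder 7
5 ≤ 7 < 8, so take 5; remainder 2
2 ≤ 2 < 3, so take 2; remainder 0
So 75 = 55 + 13 + 5 + 2, with no two terms consecutive in the sequence.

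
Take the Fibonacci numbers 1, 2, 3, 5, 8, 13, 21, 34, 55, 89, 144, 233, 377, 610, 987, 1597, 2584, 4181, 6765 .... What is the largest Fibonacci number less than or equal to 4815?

4181 ≤ 4815 < 6765, so the largest Fibonacci number not exceeding 4815 is 4181.

4181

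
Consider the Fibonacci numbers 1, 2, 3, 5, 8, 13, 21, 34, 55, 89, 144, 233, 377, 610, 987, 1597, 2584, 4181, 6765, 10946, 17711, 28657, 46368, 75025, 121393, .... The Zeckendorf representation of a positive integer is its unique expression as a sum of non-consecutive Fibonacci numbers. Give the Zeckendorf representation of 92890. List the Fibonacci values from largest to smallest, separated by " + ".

75025 + 17711 + 144 + 8 + 2

Greedily peel off the largest Fibonacci term at each step:
75025 ≤ 92890 < 121393, so take 75025; remainder 17865
17711 ≤ 17865 < 28657, so take 17711; remainder 154
144 ≤ 154 < 233, so take 144; remainder 10
8 ≤ 10 < 13, so take 8; remainder 2
2 ≤ 2 < 3, so take 2; remainder 0
So 92890 = 75025 + 17711 + 144 + 8 + 2, with no two terms consecutive in the sequence.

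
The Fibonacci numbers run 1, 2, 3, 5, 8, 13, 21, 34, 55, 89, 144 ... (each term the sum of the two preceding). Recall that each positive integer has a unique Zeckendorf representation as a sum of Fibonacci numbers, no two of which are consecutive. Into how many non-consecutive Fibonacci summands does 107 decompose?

subtract 89 from 107: 18 remains
subtract 13 from 18: 5 remains
subtract 5 from 5: 0 remains
107 = 89 + 13 + 5, which has 3 terms.

3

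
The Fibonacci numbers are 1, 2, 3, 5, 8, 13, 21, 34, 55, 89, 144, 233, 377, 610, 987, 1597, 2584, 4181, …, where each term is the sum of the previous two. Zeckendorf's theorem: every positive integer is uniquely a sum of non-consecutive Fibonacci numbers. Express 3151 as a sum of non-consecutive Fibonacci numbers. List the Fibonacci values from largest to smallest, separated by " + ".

2584 + 377 + 144 + 34 + 8 + 3 + 1

largest Fibonacci ≤ 3151 is 2584; 3151 − 2584 = 567
largest Fibonacci ≤ 567 is 377; 567 − 377 = 190
largest Fibonacci ≤ 190 is 144; 190 − 144 = 46
largest Fibonacci ≤ 46 is 34; 46 − 34 = 12
largest Fibonacci ≤ 12 is 8; 12 − 8 = 4
largest Fibonacci ≤ 4 is 3; 4 − 3 = 1
largest Fibonacci ≤ 1 is 1; 1 − 1 = 0
So 3151 = 2584 + 377 + 144 + 34 + 8 + 3 + 1, with no two terms consecutive in the sequence.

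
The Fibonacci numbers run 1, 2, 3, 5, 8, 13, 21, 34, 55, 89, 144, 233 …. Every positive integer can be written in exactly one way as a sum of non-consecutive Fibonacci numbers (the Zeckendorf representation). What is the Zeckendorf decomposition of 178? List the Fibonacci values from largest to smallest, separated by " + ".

178 − 144 = 34
34 − 34 = 0
So 178 = 144 + 34, with no two terms consecutive in the sequence.

144 + 34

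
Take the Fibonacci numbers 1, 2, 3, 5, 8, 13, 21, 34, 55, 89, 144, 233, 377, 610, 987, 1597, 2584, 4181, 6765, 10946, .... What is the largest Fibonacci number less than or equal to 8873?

6765 ≤ 8873 < 10946, so the largest Fibonacci number not exceeding 8873 is 6765.

6765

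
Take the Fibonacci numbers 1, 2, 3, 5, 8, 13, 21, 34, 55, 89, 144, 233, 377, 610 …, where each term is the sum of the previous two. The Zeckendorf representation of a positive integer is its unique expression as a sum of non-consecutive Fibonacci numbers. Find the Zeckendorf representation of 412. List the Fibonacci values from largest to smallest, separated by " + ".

subtract 377 from 412: 35 remains
subtract 34 from 35: 1 remains
subtract 1 from 1: 0 remains
So 412 = 377 + 34 + 1, with no two terms consecutive in the sequence.

377 + 34 + 1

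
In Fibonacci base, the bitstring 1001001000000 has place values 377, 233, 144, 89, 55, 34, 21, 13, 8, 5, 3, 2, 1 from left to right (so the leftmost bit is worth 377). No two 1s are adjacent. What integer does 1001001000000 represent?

Summing the place values of the 1 bits: 377 + 89 + 21 = 487.

487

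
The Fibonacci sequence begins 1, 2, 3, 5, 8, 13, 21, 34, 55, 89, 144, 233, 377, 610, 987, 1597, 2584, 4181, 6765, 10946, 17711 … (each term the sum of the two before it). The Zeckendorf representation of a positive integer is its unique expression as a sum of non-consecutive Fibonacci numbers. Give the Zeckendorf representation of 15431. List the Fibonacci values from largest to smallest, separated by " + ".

10946 + 4181 + 233 + 55 + 13 + 3

Repeatedly subtract the largest Fibonacci number that fits:
10946 ≤ 15431 < 17711, so take 10946; remainder 4485
4181 ≤ 4485 < 6765, so take 4181; remainder 304
233 ≤ 304 < 377, so take 233; remainder 71
55 ≤ 71 < 89, so take 55; remainder 16
13 ≤ 16 < 21, so take 13; remainder 3
3 ≤ 3 < 5, so take 3; remainder 0
So 15431 = 10946 + 4181 + 233 + 55 + 13 + 3, with no two terms consecutive in the sequence.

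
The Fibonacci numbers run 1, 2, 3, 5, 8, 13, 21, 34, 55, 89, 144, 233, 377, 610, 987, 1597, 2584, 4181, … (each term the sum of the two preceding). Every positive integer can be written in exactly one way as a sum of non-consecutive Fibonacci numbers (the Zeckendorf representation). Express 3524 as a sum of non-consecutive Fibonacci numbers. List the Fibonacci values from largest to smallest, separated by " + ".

2584 + 610 + 233 + 89 + 8

3524: greatest Fibonacci not exceeding it is 2584, leaving 940
940: greatest Fibonacci not exceeding it is 610, leaving 330
330: greatest Fibonacci not exceeding it is 233, leaving 97
97: greatest Fibonacci not exceeding it is 89, leaving 8
8: greatest Fibonacci not exceeding it is 8, leaving 0
So 3524 = 2584 + 610 + 233 + 89 + 8, with no two terms consecutive in the sequence.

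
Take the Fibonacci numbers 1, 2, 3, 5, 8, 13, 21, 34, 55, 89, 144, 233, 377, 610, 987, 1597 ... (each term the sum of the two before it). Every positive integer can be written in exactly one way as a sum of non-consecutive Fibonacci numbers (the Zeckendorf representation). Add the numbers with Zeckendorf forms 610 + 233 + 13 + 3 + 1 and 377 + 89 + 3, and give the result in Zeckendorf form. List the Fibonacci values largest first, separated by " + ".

987 + 233 + 89 + 13 + 5 + 2

The two numbers are 860 and 469, so their sum is 1329.
Repeatedly subtract the largest Fibonacci number that fits:
take 987 (≤ 1329); 1329 − 987 = 342
take 233 (≤ 342); 342 − 233 = 109
take 89 (≤ 109); 109 − 89 = 20
take 13 (≤ 20); 20 − 13 = 7
take 5 (≤ 7); 7 − 5 = 2
take 2 (≤ 2); 2 − 2 = 0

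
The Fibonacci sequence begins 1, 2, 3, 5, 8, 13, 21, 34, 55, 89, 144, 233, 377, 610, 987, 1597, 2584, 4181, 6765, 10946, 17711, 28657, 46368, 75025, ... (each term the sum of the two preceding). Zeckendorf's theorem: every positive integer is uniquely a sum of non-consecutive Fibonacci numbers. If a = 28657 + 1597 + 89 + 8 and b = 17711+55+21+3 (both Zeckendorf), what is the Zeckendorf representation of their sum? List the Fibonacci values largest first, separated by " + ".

46368 + 1597 + 144 + 21 + 8 + 3

The two numbers are 30351 and 17790, so their sum is 48141.
take 46368 (≤ 48141); 48141 − 46368 = 1773
take 1597 (≤ 1773); 1773 − 1597 = 176
take 144 (≤ 176); 176 − 144 = 32
take 21 (≤ 32); 32 − 21 = 11
take 8 (≤ 11); 11 − 8 = 3
take 3 (≤ 3); 3 − 3 = 0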